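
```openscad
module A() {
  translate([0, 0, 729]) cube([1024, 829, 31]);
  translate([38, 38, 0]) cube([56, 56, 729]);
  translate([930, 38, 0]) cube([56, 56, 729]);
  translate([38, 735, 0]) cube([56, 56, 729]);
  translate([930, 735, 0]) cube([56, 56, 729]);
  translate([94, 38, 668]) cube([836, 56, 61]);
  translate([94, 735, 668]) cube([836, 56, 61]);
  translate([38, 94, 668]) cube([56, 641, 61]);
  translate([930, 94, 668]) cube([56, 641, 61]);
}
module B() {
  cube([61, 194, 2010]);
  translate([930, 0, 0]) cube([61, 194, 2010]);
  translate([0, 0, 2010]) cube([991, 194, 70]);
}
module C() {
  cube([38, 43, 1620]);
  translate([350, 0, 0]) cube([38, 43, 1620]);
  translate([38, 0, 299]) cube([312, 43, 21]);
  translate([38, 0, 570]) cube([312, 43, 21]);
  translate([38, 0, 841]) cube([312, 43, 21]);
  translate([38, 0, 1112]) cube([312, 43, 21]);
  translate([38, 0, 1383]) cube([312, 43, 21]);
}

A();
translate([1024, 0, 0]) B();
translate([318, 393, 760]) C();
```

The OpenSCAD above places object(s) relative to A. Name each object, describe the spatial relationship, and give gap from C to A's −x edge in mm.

A is a table. B is a door frame. C is a ladder. The door frame is against the table's +x side, with their −y faces flush. The ladder is on top of the table, centred. The gap from the ladder to the table's −x edge is 318 mm.

The ladder's min-x is at 318; the table's min-x is 0; gap = 318 mm.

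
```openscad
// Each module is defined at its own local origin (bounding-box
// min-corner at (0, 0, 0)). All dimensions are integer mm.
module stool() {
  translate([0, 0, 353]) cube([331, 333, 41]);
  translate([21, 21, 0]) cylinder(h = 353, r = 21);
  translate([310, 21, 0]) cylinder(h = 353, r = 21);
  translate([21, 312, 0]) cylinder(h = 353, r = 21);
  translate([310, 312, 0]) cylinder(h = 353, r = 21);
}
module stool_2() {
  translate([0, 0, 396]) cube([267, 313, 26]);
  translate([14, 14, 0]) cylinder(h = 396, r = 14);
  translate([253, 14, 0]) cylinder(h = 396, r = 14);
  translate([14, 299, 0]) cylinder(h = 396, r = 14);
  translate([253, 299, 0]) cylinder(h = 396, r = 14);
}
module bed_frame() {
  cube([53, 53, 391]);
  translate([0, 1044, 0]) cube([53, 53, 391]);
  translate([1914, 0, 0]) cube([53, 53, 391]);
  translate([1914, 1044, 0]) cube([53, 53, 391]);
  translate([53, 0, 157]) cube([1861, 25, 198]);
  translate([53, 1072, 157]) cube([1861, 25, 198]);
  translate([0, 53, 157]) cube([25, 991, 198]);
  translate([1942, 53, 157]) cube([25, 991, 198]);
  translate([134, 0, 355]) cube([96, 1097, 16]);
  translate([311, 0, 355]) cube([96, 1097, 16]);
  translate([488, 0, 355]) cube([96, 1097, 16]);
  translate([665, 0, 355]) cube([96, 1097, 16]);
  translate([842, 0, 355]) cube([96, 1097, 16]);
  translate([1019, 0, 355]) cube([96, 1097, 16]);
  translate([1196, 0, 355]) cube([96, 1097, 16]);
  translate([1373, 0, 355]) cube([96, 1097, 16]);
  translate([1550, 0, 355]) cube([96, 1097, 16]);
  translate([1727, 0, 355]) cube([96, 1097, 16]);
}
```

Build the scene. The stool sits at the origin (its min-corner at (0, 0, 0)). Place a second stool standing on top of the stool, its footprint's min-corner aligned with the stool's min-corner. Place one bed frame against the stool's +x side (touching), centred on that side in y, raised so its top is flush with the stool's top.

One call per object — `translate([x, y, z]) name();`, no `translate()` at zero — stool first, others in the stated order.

stool();
translate([0, 0, 394]) stool_2();
translate([331, -382, 3]) bed_frame();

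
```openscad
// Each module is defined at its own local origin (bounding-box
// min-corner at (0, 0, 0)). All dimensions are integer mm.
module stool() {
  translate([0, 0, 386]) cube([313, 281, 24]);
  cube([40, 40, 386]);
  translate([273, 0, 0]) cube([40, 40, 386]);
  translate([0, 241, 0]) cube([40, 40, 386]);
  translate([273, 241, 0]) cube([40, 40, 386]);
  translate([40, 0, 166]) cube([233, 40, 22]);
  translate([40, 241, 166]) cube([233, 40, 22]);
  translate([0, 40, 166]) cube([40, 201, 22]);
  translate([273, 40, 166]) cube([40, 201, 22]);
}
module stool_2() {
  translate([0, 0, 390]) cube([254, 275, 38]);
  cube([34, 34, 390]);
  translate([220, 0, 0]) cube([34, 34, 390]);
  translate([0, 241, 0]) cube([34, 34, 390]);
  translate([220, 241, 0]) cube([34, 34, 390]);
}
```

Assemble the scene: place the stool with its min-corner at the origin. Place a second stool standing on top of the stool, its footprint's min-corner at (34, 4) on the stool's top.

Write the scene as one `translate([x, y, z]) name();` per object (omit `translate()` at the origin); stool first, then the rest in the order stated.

stool();
translate([34, 4, 410]) stool_2();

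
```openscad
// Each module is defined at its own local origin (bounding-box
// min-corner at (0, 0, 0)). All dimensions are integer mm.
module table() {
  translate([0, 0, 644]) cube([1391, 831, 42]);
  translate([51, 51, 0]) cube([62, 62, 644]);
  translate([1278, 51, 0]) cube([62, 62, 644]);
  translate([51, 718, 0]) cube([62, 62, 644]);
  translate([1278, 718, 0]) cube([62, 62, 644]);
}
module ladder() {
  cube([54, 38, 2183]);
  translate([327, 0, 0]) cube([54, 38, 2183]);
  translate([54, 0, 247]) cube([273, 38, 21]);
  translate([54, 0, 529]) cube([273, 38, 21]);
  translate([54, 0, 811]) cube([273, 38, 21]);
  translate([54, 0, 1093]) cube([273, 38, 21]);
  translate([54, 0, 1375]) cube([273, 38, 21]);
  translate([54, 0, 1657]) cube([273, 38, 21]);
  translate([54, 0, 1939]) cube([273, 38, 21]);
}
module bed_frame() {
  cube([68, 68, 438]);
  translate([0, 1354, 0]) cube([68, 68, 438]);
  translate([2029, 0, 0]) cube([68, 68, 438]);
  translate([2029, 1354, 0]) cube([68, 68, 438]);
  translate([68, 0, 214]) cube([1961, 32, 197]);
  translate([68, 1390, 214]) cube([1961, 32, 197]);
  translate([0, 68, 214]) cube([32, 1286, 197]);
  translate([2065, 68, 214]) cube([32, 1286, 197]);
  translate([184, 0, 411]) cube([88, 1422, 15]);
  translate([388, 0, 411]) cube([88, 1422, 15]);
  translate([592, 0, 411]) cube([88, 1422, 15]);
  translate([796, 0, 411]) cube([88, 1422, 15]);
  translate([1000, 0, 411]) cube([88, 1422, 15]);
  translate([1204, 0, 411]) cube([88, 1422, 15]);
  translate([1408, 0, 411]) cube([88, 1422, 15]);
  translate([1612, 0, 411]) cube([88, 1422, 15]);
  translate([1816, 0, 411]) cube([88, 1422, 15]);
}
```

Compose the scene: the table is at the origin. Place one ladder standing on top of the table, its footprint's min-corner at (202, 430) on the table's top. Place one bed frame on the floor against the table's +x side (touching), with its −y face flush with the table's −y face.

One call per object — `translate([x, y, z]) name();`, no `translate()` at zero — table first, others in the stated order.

table();
translate([202, 430, 686]) ladder();
translate([1391, 0, 0]) bed_frame();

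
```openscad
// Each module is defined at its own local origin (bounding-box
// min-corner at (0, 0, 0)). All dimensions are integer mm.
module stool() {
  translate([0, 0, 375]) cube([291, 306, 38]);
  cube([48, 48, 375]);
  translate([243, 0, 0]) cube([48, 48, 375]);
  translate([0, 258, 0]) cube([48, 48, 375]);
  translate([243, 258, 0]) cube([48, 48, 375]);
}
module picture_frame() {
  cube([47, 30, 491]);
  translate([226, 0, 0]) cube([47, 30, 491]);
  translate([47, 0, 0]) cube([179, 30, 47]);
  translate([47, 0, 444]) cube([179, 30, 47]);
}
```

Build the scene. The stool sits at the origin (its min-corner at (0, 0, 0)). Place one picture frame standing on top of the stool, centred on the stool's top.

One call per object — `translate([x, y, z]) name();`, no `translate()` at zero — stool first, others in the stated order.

stool();
translate([9, 138, 413]) picture_frame();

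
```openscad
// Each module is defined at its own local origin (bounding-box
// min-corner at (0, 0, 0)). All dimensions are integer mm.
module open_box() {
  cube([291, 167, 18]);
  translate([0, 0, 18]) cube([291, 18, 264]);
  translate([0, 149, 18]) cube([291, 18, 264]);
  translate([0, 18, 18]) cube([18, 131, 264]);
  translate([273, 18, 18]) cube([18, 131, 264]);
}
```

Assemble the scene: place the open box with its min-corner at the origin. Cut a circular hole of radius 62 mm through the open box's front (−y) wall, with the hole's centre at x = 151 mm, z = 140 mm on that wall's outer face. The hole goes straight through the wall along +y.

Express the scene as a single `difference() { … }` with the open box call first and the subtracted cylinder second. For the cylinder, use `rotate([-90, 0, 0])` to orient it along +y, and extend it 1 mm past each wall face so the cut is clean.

difference() {
  open_box();
  translate([151, -1, 140]) rotate([-90, 0, 0]) cylinder(h = 20, r = 62);
}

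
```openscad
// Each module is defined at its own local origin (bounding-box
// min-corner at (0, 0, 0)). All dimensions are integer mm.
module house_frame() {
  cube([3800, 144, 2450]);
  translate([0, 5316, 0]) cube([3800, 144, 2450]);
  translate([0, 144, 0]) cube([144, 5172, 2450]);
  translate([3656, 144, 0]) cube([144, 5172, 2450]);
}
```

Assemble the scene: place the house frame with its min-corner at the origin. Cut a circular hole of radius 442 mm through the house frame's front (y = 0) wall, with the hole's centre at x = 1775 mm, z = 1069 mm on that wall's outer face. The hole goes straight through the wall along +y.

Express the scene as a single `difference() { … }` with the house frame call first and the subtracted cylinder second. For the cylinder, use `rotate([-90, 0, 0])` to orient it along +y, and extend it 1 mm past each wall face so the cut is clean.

difference() {
  house_frame();
  translate([1775, -1, 1069]) rotate([-90, 0, 0]) cylinder(h = 146, r = 442);
}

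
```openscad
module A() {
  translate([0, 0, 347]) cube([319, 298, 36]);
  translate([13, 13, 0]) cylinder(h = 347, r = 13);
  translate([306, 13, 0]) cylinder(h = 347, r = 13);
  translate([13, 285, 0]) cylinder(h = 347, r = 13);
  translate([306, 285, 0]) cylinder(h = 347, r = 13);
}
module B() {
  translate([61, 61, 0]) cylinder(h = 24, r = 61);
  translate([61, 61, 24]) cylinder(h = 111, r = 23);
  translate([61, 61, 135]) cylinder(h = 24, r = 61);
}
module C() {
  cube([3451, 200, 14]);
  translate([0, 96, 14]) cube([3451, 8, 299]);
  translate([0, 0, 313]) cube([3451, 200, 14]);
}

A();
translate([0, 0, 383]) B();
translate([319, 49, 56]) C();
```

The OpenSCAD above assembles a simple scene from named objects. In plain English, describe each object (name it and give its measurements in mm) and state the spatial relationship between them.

A is a four-legged stool. The seat is a 319×298×36 mm slab whose top surface is at z = 383 mm; four round legs, each 26 mm in diameter, run from the floor (z = 0) to the underside of the seat, each leg's axis is inset half a diameter from the nearest pair of seat edges (so the leg's bounding box is flush with the corner).

B is a spool: two coaxial disc flanges of radius 61 mm and thickness 24 mm, joined by a core cylinder of radius 23 mm and height 111 mm. The lower flange rests on z = 0 and the three cylinders share a vertical axis.

C is an I-beam lying along x, 3451 mm long. Overall section height 327 mm. Two flanges 200 mm wide (y) and 14 mm thick, one on the floor and one at the top; a web 8 mm thick runs between them, centred on the flange width.

The spool is on top of the stool. The I-beam is beside the stool with their tops flush at z = 383.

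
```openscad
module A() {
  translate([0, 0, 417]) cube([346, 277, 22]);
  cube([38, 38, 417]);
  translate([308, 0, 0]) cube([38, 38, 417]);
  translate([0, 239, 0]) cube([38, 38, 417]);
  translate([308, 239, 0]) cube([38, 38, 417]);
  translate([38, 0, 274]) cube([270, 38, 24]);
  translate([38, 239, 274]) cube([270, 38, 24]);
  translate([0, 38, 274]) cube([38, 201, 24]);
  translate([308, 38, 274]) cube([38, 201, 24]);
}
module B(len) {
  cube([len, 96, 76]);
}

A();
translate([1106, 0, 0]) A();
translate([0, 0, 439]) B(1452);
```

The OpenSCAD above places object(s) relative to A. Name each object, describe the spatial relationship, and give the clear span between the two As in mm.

A is a stool. B is a beam. A beam spans the tops of two stools. The clear span between the two stools is 760 mm.

Second stool starts at x = 1106; first ends at x = 346; clear span = 1106 − 346 = 760 mm.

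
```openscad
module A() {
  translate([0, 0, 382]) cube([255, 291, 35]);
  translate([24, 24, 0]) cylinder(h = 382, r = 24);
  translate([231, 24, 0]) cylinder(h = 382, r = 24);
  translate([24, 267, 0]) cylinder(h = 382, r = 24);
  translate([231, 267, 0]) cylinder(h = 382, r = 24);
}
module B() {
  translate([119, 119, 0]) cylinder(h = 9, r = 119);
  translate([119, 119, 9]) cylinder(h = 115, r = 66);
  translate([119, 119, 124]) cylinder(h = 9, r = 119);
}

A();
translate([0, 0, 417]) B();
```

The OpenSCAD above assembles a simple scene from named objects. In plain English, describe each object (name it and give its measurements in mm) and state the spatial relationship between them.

A is a four-legged stool. The seat is a 255×291×35 mm slab whose top surface is at z = 417 mm; four round legs, each 48 mm in diameter, run from the floor (z = 0) to the underside of the seat, each leg's axis is inset half a diameter from the nearest pair of seat edges (so the leg's bounding box is flush with the corner).

B is a spool: two coaxial disc flanges of radius 119 mm and thickness 9 mm, joined by a core cylinder of radius 66 mm and height 115 mm. The lower flange rests on z = 0 and the three cylinders share a vertical axis.

The spool is on top of the stool.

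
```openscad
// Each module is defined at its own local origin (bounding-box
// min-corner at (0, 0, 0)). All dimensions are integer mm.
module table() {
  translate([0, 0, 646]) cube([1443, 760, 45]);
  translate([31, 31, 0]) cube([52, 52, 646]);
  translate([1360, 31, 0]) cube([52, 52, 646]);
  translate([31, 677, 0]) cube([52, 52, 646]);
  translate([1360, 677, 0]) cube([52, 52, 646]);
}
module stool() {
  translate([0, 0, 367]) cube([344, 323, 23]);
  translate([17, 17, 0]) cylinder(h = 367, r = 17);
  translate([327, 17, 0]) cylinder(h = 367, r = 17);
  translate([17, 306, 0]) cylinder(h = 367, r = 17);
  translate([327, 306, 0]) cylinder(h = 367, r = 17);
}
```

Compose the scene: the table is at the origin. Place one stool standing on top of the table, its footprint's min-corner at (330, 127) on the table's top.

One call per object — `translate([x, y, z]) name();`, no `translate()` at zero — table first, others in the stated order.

table();
translate([330, 127, 691]) stool();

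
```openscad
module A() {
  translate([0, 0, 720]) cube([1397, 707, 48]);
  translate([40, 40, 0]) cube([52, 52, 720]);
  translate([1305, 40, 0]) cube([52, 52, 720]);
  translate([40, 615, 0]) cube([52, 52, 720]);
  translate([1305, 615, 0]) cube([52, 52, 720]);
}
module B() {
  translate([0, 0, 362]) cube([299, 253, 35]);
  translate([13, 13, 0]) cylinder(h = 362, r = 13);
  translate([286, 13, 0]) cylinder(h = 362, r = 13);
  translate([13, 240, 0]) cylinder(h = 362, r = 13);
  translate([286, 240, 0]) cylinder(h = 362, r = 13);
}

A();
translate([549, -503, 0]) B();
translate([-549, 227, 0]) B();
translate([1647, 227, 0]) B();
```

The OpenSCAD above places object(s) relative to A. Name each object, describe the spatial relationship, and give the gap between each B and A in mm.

A is a table. B is a stool. Three stools sit around the table at the −y, −x, +x sides. The gap between each stool and the table is 250 mm.

Each stool's nearest face is 250 mm from the table's bounding box.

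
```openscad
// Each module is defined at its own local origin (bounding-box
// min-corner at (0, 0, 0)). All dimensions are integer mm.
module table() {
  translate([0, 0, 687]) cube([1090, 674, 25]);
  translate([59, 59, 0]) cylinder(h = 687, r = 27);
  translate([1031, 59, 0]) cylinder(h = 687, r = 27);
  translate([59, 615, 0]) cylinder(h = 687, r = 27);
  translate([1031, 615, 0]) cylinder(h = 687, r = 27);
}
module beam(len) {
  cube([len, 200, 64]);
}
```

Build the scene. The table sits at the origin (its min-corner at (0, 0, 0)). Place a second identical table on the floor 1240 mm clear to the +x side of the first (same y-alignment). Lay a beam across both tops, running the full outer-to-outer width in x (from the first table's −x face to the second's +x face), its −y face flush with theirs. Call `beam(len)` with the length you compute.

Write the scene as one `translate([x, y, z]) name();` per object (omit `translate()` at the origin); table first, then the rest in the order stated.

table();
translate([2330, 0, 0]) table();
translate([0, 0, 712]) beam(3420);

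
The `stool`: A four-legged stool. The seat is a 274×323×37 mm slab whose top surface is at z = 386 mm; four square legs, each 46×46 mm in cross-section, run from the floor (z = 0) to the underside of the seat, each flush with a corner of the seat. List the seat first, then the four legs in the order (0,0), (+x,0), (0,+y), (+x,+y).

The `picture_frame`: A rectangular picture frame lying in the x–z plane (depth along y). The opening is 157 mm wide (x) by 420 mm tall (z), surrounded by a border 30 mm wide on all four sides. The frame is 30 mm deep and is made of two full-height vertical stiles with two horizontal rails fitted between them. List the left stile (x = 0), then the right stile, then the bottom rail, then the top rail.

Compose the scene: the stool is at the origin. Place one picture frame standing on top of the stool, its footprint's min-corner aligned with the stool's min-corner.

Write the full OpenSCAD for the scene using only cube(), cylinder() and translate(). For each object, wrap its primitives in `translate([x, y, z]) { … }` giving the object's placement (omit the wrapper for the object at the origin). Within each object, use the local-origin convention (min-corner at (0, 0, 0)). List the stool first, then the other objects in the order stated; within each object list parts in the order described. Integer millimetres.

translate([0, 0, 349]) cube([274, 323, 37]);
cube([46, 46, 349]);
translate([228, 0, 0]) cube([46, 46, 349]);
translate([0, 277, 0]) cube([46, 46, 349]);
translate([228, 277, 0]) cube([46, 46, 349]);
translate([0, 0, 386]) {
  cube([30, 30, 480]);
  translate([187, 0, 0]) cube([30, 30, 480]);
  translate([30, 0, 0]) cube([157, 30, 30]);
  translate([30, 0, 450]) cube([157, 30, 30]);
}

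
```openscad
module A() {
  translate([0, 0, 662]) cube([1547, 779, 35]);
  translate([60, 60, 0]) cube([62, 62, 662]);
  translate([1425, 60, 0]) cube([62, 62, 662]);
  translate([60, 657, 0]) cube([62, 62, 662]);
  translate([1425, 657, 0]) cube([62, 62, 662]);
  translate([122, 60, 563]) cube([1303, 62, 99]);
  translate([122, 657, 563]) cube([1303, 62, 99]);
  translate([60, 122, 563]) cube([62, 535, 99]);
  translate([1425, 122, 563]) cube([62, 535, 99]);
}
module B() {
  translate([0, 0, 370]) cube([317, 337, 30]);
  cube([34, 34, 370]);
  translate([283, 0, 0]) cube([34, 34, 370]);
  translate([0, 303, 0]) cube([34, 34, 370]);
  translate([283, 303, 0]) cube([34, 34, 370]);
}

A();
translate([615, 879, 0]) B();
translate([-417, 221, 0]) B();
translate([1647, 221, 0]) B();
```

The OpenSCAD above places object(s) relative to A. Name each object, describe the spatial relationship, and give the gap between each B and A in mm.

A is a table. B is a stool. Three stools sit around the table at the +y, −x, +x sides. The gap between each stool and the table is 100 mm.

Each stool's nearest face is 100 mm from the table's bounding box.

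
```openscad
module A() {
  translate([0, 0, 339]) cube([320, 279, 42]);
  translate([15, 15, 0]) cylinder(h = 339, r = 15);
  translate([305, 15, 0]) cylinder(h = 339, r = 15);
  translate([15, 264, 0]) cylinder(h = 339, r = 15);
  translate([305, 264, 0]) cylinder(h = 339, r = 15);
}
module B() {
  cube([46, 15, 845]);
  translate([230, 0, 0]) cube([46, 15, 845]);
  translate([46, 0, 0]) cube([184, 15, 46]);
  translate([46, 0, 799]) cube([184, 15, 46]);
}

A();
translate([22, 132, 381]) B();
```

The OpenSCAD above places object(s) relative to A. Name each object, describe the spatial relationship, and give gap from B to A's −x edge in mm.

The picture frame's min-x is at 22; the stool's min-x is 0; gap = 22 mm.

A is a stool. B is a picture frame. The picture frame is on top of the stool, centred. The gap from the picture frame to the stool's −x edge is 22 mm.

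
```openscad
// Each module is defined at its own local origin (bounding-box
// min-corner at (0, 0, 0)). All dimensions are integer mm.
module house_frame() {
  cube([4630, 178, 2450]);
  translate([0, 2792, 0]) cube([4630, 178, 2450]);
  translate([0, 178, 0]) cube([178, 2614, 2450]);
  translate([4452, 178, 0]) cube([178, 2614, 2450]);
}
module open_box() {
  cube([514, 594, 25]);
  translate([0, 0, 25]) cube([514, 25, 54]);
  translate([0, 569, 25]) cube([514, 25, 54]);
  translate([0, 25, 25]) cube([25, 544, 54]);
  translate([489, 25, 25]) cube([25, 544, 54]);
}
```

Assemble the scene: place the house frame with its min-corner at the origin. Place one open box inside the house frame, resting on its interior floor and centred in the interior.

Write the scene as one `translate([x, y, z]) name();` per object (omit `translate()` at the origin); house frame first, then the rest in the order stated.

house_frame();
translate([2058, 1188, 0]) open_box();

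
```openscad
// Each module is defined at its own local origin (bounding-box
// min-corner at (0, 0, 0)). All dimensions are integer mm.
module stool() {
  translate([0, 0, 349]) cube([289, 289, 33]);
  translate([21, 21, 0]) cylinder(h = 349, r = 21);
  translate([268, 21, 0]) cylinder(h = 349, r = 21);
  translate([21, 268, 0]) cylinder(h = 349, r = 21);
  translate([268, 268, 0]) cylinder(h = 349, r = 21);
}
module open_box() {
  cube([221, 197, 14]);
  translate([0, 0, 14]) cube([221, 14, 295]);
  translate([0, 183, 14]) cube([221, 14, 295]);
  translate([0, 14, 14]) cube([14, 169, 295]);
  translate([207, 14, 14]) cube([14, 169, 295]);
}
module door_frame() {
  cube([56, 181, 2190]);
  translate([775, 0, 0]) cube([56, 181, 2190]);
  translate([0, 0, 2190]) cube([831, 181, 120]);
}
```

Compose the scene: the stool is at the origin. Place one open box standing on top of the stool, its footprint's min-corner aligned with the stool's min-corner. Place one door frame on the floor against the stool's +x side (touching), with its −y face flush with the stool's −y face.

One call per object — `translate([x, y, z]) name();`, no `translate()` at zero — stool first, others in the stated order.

stool();
translate([0, 0, 382]) open_box();
translate([289, 0, 0]) door_frame();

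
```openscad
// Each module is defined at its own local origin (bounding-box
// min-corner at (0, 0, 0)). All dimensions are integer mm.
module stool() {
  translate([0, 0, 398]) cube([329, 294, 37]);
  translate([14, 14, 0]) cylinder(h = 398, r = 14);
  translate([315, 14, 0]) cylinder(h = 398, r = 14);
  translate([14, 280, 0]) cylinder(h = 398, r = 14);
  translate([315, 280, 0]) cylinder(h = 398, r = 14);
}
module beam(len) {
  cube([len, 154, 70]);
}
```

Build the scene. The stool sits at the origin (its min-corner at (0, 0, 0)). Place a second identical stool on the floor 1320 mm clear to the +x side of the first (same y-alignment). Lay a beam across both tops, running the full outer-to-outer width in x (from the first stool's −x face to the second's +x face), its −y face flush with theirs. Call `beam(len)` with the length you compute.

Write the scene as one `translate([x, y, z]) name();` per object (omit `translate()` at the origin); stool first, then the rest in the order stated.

stool();
translate([1649, 0, 0]) stool();
translate([0, 0, 435]) beam(1978);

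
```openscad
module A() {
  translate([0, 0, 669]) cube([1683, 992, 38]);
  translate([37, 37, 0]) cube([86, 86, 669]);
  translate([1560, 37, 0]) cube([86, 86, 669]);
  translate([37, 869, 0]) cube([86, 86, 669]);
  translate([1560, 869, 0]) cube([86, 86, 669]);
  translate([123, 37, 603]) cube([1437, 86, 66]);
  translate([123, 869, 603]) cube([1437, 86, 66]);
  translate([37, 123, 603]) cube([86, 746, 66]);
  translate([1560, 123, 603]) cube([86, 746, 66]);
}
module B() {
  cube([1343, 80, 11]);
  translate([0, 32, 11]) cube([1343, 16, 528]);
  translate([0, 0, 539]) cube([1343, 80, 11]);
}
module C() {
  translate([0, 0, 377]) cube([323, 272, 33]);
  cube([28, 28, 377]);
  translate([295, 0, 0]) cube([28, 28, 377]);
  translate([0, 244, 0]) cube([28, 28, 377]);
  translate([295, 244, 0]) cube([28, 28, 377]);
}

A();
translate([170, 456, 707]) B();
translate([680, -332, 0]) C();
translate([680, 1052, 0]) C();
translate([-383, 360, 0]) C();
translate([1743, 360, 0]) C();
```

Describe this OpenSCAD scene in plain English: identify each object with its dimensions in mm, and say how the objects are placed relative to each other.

A is a rectangular dining table. The top is 1683×992×38 mm with its upper surface at z = 707 mm. It stands on four 86×86 mm square legs, each inset 37 mm from the nearest pair of top edges, running from the floor to the underside of the top. Four apron rails, 86 mm thick and 66 mm tall, run between adjacent legs with their top edges flush with the underside of the top and their outer faces flush with the legs' outer faces.

B is an I-beam lying along x, 1343 mm long. Overall section height 550 mm. Two flanges 80 mm wide (y) and 11 mm thick, one on the floor and one at the top; a web 16 mm thick runs between them, centred on the flange width.

C is a simple wooden stool: a rectangular seat 323 mm (x) by 272 mm (y), 33 mm thick, top face at z = 410 mm, on four square legs, each 28×28 mm in cross-section. The legs rest on z = 0, each flush with a corner of the seat.

The I-beam is on top of the table, centred. Four stools sit around the table at the −y, +y, −x, +x sides.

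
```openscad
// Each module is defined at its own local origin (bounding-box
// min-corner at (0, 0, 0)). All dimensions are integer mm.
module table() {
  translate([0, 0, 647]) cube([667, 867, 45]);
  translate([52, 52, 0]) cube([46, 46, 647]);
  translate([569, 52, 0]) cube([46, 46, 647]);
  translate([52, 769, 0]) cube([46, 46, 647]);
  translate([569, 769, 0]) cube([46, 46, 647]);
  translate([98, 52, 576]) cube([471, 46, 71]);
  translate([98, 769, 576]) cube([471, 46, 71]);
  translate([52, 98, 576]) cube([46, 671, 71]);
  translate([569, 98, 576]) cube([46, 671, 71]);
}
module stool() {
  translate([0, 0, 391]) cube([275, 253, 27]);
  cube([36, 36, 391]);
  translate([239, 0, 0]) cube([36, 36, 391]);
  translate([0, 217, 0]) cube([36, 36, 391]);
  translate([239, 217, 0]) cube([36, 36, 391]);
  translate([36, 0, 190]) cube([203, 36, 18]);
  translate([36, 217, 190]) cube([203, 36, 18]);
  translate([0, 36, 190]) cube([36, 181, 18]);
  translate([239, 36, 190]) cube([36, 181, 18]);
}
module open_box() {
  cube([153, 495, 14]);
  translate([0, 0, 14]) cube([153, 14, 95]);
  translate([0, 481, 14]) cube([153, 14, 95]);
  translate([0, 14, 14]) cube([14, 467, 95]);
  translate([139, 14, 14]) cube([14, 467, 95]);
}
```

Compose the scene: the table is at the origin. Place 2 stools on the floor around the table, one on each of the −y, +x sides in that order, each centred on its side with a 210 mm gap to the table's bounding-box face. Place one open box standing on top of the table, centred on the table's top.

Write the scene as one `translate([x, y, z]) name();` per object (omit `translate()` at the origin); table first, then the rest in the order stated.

table();
translate([196, -463, 0]) stool();
translate([877, 307, 0]) stool();
translate([257, 186, 692]) open_box();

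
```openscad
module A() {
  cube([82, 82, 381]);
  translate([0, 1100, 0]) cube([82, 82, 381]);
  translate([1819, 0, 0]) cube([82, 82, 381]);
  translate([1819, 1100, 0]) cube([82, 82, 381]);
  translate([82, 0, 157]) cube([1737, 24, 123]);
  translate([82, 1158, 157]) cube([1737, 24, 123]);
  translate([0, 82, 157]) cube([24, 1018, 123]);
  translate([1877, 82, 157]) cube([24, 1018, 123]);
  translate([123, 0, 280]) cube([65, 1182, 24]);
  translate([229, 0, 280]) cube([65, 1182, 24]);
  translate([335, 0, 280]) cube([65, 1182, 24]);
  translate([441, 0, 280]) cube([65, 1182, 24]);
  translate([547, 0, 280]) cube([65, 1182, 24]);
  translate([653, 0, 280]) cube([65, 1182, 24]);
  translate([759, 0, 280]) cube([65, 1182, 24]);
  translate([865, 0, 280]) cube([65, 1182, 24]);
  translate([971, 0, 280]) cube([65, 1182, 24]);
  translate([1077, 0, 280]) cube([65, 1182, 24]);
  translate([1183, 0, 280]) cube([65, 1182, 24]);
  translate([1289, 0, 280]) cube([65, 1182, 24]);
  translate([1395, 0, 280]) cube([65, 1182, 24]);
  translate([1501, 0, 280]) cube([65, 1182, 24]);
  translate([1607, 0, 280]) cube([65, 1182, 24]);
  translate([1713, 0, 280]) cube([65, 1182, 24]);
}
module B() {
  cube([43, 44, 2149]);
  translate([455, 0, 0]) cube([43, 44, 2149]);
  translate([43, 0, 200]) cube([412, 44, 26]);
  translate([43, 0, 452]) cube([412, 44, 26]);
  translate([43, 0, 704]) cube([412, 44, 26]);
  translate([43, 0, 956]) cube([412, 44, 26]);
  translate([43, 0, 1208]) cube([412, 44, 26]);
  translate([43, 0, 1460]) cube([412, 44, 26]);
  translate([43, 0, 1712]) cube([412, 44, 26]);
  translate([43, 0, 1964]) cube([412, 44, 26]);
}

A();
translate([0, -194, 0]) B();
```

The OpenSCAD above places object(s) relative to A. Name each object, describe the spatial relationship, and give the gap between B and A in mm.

A is a bed frame. B is a ladder. The ladder is on the floor beside the bed frame on its −y side. The gap between the ladder and the bed frame is 150 mm.

The ladder's nearest face is 150 mm from the bed frame's −y face.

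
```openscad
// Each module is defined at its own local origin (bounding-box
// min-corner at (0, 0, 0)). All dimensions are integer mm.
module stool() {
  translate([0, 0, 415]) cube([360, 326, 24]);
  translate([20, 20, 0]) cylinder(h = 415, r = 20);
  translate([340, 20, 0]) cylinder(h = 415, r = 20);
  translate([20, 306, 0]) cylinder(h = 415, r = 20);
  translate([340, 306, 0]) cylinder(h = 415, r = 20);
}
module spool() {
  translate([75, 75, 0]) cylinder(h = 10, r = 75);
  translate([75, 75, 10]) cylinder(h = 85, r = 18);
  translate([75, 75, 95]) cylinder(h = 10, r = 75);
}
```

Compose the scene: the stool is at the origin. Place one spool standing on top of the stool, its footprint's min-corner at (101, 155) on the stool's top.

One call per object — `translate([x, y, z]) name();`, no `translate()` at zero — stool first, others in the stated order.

stool();
translate([101, 155, 439]) spool();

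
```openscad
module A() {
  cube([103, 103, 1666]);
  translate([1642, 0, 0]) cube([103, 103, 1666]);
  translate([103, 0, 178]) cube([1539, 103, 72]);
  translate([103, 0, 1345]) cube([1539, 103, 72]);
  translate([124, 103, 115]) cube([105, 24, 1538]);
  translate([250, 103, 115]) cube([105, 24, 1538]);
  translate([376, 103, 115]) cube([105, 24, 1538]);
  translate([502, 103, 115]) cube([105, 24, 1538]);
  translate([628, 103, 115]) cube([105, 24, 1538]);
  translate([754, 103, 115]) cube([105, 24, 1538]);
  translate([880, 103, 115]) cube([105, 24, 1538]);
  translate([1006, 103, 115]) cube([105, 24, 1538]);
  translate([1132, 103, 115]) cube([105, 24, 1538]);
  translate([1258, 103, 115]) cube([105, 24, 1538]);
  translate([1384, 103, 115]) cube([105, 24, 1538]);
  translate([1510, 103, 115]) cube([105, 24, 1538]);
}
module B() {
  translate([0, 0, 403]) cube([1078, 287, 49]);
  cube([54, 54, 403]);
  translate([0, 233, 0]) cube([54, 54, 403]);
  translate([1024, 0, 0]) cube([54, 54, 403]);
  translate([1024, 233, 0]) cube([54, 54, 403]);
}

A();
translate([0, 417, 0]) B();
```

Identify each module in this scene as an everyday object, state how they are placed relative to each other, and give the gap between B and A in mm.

The bench's nearest face is 290 mm from the fence section's +y face.

A is a fence section. B is a bench. The bench is on the floor beside the fence section on its +y side. The gap between the bench and the fence section is 290 mm.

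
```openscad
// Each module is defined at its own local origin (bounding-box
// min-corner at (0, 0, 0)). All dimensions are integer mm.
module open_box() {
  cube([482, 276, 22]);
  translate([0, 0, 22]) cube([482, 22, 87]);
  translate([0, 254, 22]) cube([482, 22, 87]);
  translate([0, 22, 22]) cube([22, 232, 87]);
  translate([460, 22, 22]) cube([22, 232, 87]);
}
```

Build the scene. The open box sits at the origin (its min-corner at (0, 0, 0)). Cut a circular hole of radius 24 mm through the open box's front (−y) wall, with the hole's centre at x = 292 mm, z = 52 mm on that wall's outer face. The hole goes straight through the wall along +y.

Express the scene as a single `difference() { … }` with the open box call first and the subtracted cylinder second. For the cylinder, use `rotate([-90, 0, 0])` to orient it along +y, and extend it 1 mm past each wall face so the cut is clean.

difference() {
  open_box();
  translate([292, -1, 52]) rotate([-90, 0, 0]) cylinder(h = 24, r = 24);
}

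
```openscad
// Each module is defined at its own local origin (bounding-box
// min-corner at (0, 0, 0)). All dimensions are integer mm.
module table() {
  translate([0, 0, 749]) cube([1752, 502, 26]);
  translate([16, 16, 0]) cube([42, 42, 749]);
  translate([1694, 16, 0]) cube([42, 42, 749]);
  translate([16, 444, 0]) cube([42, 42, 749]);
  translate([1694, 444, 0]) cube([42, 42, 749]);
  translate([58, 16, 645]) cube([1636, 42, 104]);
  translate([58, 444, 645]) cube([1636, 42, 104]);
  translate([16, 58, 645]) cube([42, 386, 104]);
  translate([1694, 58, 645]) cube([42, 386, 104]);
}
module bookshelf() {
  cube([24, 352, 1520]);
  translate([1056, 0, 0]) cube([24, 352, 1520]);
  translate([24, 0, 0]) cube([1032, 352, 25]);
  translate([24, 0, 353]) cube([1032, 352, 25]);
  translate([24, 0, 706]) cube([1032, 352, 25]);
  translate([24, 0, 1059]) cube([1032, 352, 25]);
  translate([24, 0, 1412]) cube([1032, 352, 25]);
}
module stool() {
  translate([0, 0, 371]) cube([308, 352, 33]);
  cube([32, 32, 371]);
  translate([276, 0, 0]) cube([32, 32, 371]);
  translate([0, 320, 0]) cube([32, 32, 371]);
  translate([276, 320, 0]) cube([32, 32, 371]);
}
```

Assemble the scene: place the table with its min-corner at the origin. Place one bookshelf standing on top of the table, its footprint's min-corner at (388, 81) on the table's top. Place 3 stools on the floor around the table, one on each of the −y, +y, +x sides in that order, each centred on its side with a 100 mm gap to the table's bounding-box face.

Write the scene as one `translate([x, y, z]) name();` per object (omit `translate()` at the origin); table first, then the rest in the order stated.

table();
translate([388, 81, 775]) bookshelf();
translate([722, -452, 0]) stool();
translate([722, 602, 0]) stool();
translate([1852, 75, 0]) stool();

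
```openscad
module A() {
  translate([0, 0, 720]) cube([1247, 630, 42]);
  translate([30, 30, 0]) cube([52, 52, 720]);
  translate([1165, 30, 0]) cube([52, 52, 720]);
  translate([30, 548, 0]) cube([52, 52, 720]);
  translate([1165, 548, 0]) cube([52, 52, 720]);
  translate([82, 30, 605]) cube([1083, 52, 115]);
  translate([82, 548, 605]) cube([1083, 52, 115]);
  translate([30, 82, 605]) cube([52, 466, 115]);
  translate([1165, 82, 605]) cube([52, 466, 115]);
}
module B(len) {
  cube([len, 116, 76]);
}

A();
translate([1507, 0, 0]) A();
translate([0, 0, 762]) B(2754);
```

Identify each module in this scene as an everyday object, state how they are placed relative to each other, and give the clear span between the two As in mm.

Second table starts at x = 1507; first ends at x = 1247; clear span = 1507 − 1247 = 260 mm.

A is a table. B is a beam. A beam spans the tops of two tables. The clear span between the two tables is 260 mm.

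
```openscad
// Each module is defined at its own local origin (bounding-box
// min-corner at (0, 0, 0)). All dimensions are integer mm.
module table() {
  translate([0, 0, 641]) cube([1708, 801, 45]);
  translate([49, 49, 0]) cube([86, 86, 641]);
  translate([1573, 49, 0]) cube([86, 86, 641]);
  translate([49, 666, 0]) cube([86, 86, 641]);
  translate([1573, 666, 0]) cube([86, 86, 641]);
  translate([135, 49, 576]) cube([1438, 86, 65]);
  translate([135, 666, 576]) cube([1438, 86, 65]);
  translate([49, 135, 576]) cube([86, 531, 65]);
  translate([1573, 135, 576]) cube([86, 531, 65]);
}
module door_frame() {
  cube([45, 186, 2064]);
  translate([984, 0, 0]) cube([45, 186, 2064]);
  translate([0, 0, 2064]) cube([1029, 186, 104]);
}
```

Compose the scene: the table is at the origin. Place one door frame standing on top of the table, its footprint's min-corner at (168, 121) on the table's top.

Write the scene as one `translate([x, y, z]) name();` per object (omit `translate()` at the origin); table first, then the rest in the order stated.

table();
translate([168, 121, 686]) door_frame();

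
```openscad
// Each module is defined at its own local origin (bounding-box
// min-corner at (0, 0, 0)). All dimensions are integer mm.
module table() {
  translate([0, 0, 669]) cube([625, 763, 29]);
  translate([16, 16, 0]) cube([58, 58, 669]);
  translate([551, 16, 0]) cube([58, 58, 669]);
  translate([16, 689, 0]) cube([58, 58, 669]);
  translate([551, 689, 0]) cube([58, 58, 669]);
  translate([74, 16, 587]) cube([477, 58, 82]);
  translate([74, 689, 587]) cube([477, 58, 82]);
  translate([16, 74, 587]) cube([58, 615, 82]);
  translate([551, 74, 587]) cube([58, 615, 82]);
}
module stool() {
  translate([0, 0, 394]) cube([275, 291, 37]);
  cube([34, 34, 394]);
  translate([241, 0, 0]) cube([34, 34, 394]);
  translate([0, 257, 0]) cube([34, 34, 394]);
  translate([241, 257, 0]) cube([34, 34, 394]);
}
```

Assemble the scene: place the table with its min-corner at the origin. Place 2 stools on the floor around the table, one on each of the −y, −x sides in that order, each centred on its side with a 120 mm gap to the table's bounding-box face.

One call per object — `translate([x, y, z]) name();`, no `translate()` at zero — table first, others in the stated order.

table();
translate([175, -411, 0]) stool();
translate([-395, 236, 0]) stool();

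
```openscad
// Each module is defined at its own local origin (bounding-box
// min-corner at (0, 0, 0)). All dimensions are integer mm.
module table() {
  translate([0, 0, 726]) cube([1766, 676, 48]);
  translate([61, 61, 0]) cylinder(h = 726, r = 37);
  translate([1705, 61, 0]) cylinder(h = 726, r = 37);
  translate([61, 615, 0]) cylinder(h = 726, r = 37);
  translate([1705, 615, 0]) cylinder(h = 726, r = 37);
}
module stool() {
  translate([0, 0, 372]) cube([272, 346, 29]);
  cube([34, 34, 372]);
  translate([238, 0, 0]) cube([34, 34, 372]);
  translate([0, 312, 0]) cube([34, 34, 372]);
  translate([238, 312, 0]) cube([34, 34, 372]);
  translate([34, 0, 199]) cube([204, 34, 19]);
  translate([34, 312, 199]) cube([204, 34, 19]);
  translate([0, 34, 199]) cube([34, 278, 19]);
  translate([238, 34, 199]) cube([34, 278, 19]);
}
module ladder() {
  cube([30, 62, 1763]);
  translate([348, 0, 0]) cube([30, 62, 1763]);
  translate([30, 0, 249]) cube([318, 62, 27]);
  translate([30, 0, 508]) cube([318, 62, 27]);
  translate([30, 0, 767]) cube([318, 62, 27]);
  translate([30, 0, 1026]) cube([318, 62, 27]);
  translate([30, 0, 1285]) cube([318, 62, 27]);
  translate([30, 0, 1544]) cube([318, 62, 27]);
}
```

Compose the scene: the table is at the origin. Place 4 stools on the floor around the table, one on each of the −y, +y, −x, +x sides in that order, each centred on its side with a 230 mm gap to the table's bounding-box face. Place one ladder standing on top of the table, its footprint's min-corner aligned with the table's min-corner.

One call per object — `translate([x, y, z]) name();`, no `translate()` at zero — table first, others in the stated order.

table();
translate([747, -576, 0]) stool();
translate([747, 906, 0]) stool();
translate([-502, 165, 0]) stool();
translate([1996, 165, 0]) stool();
translate([0, 0, 774]) ladder();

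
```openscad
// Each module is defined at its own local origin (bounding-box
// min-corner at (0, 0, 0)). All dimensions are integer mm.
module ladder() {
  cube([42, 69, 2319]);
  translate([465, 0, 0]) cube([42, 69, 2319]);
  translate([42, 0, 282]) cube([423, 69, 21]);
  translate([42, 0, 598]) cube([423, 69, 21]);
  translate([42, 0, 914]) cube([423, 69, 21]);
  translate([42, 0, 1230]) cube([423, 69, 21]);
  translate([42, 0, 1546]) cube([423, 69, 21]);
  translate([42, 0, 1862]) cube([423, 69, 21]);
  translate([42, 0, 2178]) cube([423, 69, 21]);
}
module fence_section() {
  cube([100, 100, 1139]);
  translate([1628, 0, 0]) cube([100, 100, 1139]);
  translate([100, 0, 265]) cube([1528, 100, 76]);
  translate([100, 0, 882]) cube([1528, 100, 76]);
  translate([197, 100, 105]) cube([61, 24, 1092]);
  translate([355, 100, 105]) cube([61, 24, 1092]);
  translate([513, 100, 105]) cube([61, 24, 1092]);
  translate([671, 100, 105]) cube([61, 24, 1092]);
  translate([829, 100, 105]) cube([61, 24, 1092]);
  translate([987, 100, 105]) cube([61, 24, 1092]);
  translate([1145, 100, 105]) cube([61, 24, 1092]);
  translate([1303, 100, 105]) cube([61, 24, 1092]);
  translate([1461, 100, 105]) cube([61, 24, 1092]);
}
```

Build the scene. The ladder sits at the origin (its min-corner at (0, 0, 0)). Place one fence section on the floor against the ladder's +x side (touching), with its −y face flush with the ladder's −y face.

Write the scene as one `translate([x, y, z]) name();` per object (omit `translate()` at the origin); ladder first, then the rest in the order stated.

ladder();
translate([507, 0, 0]) fence_section();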